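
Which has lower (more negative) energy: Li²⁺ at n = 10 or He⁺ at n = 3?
He⁺ at n = 3 (E = -6.046978 eV)

Using E_n = -13.6057 Z² / n² eV:

Li²⁺ (Z = 3) at n = 10:
E = -13.6057 × 3² / 10² = -13.6057 × 9 / 100 = -1.224513000 eV

He⁺ (Z = 2) at n = 3:
E = -13.6057 × 2² / 3² = -13.6057 × 4 / 9 = -6.046977778 eV

Since -6.046977778 eV < -1.224513000 eV,
He⁺ at n = 3 is more tightly bound (requires more energy to ionize).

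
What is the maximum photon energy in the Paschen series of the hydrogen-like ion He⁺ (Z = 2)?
6.046978 eV

The series limit corresponds to the transition from n = ∞ to n = 3.
This is the highest energy (shortest wavelength) transition in the Paschen series.

E_∞ = 0 eV
E_3 = -13.6057 × 2² / 3² = -6.046978 eV

Energy at series limit:
ΔE = E_∞ - E_3 = 0 - (-6.046978) = 6.046978 eV

This energy equals the ionization energy from the n = 3 state of He⁺.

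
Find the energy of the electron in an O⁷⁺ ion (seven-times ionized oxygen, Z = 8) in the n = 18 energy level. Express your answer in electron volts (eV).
-2.69 eV

The energy levels of a hydrogen-like atom are given by:
E_n = -13.6057 Z² / n² eV  (with Z = 8 for O⁷⁺)

For n = 18:
E_18 = -13.6057 × 8² / 18²
E_18 = -13.6057 × 64 / 324
E_18 = -2.69 eV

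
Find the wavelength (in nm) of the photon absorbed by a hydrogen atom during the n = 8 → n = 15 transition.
8150.45 nm

First, find the transition energy using E_n = -13.6057 / n² eV:
E_8 = -13.6057 / 8² = -0.21258906 eV
E_15 = -13.6057 / 15² = -0.06046978 eV

Photon energy: |ΔE| = |E_15 - E_8| = 0.15211928 eV

Convert to wavelength using E = hc/λ with hc = 1239.84 eV·nm:
λ = hc/E = 1239.84 eV·nm / 0.15211928 eV
λ = 8150.45 nm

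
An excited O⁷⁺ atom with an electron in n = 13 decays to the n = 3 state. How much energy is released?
91.59919 eV

The energy levels are E_n = -13.6057 Z² eV / n².

Energy at n = 13: E_13 = -13.6057 × 8² / 13² = -5.15245444 eV
Energy at n = 3: E_3 = -13.6057 × 8² / 3² = -96.75164444 eV

For emission (electron falling to lower state), the photon energy is:
E_photon = E_13 - E_3 = |-5.15245444 - (-96.75164444)|
E_photon = 91.59919 eV

This energy is carried away by the emitted photon.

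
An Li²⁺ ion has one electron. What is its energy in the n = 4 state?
-7.653206 eV

For hydrogen-like ions, the energy levels scale with Z²:
E_n = -13.6057 Z² / n² eV

For Li²⁺ (Z = 3) at n = 4:
E_4 = -13.6057 × 3² / 4²
E_4 = -13.6057 × 9 / 16
E_4 = -122.4513 / 16
E_4 = -7.653206 eV

The energy is 9 times more negative than hydrogen at the same n due to the stronger nuclear charge.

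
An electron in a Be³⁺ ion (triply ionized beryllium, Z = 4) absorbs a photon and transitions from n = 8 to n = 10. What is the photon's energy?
1.2245 eV

The energy levels of a hydrogen-like atom are E_n = -13.6057 Z² eV / n².

Energy at n = 8: E_8 = -13.6057 × 4² / 8² = -3.4014250 eV
Energy at n = 10: E_10 = -13.6057 × 4² / 10² = -2.1769120 eV

The excitation energy is the difference:
ΔE = E_10 - E_8
ΔE = -2.1769120 - (-3.4014250)
ΔE = 1.2245 eV

Since this is positive, energy must be absorbed (photon absorption).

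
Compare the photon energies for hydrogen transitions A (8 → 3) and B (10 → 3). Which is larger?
10 → 3

Calculate the energy for each transition:

Transition 8 → 3:
ΔE₁ = |E_3 - E_8| = |-13.6057/3² - (-13.6057/8²)|
ΔE₁ = |-1.511744444 - (-0.212589063)| = 1.299155 eV

Transition 10 → 3:
ΔE₂ = |E_3 - E_10| = |-13.6057/3² - (-13.6057/10²)|
ΔE₂ = |-1.511744444 - (-0.136057000)| = 1.375687 eV

Since 1.375687 eV > 1.299155 eV, the transition 10 → 3 emits the more energetic photon.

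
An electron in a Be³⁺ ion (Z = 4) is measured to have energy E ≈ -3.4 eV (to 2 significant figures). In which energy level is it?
n = 8

The exact energy levels follow E_n = -13.6057 Z² / n² eV with Z = 4.

The measured value (-3.4 eV) is reported to only 2 significant figures, so we must test candidate n values and see which one matches to that precision.

Candidate energies:
  n = 6:  E = -13.6057 × 4² / 6² = -6.04698 eV
  n = 7:  E = -13.6057 × 4² / 7² = -4.44268 eV
  n = 8:  E = -13.6057 × 4² / 8² = -3.40143 eV  ← matches
  n = 9:  E = -13.6057 × 4² / 9² = -2.68755 eV
  n = 10:  E = -13.6057 × 4² / 10² = -2.17691 eV

Checking against the measurement of -3.4 eV (2 sig figs), only n = 8 agrees:
E_8 = -3.40143 eV, which rounds to -3.4 eV ✓

Therefore n = 8.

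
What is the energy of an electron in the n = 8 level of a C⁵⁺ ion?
-7.653206 eV

For hydrogen-like ions, the energy levels scale with Z²:
E_n = -13.6057 Z² / n² eV

For C⁵⁺ (Z = 6) at n = 8:
E_8 = -13.6057 × 6² / 8²
E_8 = -13.6057 × 36 / 64
E_8 = -489.8052 / 64
E_8 = -7.653206 eV

The energy is 36 times more negative than hydrogen at the same n due to the stronger nuclear charge.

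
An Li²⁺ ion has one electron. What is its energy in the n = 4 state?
-7.65 eV

For hydrogen-like ions, the energy levels scale with Z²:
E_n = -13.6057 Z² / n² eV

For Li²⁺ (Z = 3) at n = 4:
E_4 = -13.6057 × 3² / 4²
E_4 = -13.6057 × 9 / 16
E_4 = -122.4513 / 16
E_4 = -7.65 eV

The energy is 9 times more negative than hydrogen at the same n due to the stronger nuclear charge.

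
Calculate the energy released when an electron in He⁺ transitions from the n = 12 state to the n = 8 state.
0.472420 eV

The energy levels are E_n = -13.6057 Z² eV / n².

Energy at n = 12: E_12 = -13.6057 × 2² / 12² = -0.377936111 eV
Energy at n = 8: E_8 = -13.6057 × 2² / 8² = -0.850356250 eV

For emission (electron falling to lower state), the photon energy is:
E_photon = E_12 - E_8 = |-0.377936111 - (-0.850356250)|
E_photon = 0.472420 eV

This energy is carried away by the emitted photon.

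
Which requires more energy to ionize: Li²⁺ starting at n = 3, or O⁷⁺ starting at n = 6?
O⁷⁺ at n = 6 (E = -24.18791 eV)

Using E_n = -13.6057 Z² / n² eV:

Li²⁺ (Z = 3) at n = 3:
E = -13.6057 × 3² / 3² = -13.6057 × 9 / 9 = -13.60570000 eV

O⁷⁺ (Z = 8) at n = 6:
E = -13.6057 × 8² / 6² = -13.6057 × 64 / 36 = -24.18791111 eV

Since -24.18791111 eV < -13.60570000 eV,
O⁷⁺ at n = 6 is more tightly bound (requires more energy to ionize).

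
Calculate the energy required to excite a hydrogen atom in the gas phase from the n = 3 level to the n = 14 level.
1.442328 eV

The energy levels of a hydrogen-like atom are E_n = -13.6057 eV / n².

Energy at n = 3: E_3 = -13.6057 / 3² = -1.511744444 eV
Energy at n = 14: E_14 = -13.6057 / 14² = -0.069416837 eV

The excitation energy is the difference:
ΔE = E_14 - E_3
ΔE = -0.069416837 - (-1.511744444)
ΔE = 1.442328 eV

Since this is positive, energy must be absorbed (photon absorption).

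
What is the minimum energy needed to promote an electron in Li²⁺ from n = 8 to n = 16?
1.43 eV

The energy levels of a hydrogen-like atom are E_n = -13.6057 Z² eV / n².

Energy at n = 8: E_8 = -13.6057 × 3² / 8² = -1.91330 eV
Energy at n = 16: E_16 = -13.6057 × 3² / 16² = -0.47833 eV

The excitation energy is the difference:
ΔE = E_16 - E_8
ΔE = -0.47833 - (-1.91330)
ΔE = 1.43 eV

Since this is positive, energy must be absorbed (photon absorption).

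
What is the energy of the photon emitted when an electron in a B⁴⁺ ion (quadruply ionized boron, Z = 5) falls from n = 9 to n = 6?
5.24911 eV

The energy levels are E_n = -13.6057 Z² eV / n².

Energy at n = 9: E_9 = -13.6057 × 5² / 9² = -4.19929012 eV
Energy at n = 6: E_6 = -13.6057 × 5² / 6² = -9.44840278 eV

For emission (electron falling to lower state), the photon energy is:
E_photon = E_9 - E_6 = |-4.19929012 - (-9.44840278)|
E_photon = 5.24911 eV

This energy is carried away by the emitted photon.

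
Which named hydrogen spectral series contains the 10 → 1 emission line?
Lyman series

The spectral series in hydrogen are named based on the final (lower) energy level:
- Lyman series: n_final = 1 (ultraviolet)
- Balmer series: n_final = 2 (visible/near-UV)
- Paschen series: n_final = 3 (infrared)
- Brackett series: n_final = 4 (infrared)
- Pfund series: n_final = 5 (far infrared)

Since this transition ends at n = 1, it belongs to the Lyman series.

For reference, this 10 → 1 line has photon energy
ΔE = 13.6057 eV × (1/1² - 1/10²) = 13.46964300 eV,
corresponding to wavelength λ = hc/ΔE = 1239.84 eV·nm / 13.46964300 eV = 92.046983 nm in the ultraviolet region.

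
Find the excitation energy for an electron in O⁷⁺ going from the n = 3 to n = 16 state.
93.350219 eV

The energy levels of a hydrogen-like atom are E_n = -13.6057 Z² eV / n².

Energy at n = 3: E_3 = -13.6057 × 8² / 3² = -96.751644444 eV
Energy at n = 16: E_16 = -13.6057 × 8² / 16² = -3.401425000 eV

The excitation energy is the difference:
ΔE = E_16 - E_3
ΔE = -3.401425000 - (-96.751644444)
ΔE = 93.350219 eV

Since this is positive, energy must be absorbed (photon absorption).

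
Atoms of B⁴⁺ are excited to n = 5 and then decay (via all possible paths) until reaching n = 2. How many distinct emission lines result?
6

The electron can occupy levels n = 2, 3, ..., 5 during de-excitation — that is m = 5 - 2 + 1 = 4 distinct levels.

The number of distinct spectral lines equals the number of ways to choose 2 of these m levels (each pair gives one possible emission transition):

Number of lines = m(m-1)/2 = 4×3/2 = 6

These correspond to all possible transitions between the 4 levels:
5 → 4, 5 → 3, 5 → 2, 4 → 3, 4 → 2, 3 → 2

Each transition produces a photon with a unique energy (and thus wavelength). This count does not depend on Z.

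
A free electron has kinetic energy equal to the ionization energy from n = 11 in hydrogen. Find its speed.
1.989e+05 m/s (or 0.07% of c)

The binding energy at n = 11 for hydrogen is:
E_11 = -13.6057/11² = -0.1124438 eV
|E_11| = 0.1124438 eV

Convert to Joules:
KE = 0.1124438 eV × (1.602177 × 10⁻¹⁹ J/eV) = 1.80155e-20 J

Using KE = ½mv²:
v = √(2·KE/m_e)
v = √(2 × 1.80155e-20 J / 9.10938 × 10⁻³¹ kg)
v = 1.989e+05 m/s

This is approximately 0.07% the speed of light.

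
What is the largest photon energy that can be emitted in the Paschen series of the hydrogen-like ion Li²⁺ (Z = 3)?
13.605700 eV

The series limit corresponds to the transition from n = ∞ to n = 3.
This is the highest energy (shortest wavelength) transition in the Paschen series.

E_∞ = 0 eV
E_3 = -13.6057 × 3² / 3² = -13.605700 eV

Energy at series limit:
ΔE = E_∞ - E_3 = 0 - (-13.605700) = 13.605700 eV

This energy equals the ionization energy from the n = 3 state of Li²⁺.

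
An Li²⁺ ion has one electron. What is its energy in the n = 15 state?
-0.544 eV

For hydrogen-like ions, the energy levels scale with Z²:
E_n = -13.6057 Z² / n² eV

For Li²⁺ (Z = 3) at n = 15:
E_15 = -13.6057 × 3² / 15²
E_15 = -13.6057 × 9 / 225
E_15 = -122.4513 / 225
E_15 = -0.544 eV

The energy is 9 times more negative than hydrogen at the same n due to the stronger nuclear charge.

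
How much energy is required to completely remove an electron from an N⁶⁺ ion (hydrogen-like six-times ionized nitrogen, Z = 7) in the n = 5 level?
26.66717 eV

The ionization energy is the energy needed to remove the electron completely (n → ∞).

For a hydrogen-like ion with Z = 7, E_n = -13.6057 Z² / n² eV.

At n = 5: E_5 = -13.6057 × 7² / 5² = -26.66717200 eV
At n = ∞: E_∞ = 0 eV

Ionization energy = E_∞ - E_5 = 0 - (-26.66717200) = 26.66717200 eV
Ionization energy ≈ 26.66717 eV

This is also called the binding energy of the electron in state n = 5.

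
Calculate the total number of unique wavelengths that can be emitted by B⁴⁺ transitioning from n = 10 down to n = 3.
28

The electron can occupy levels n = 3, 4, ..., 10 during de-excitation — that is m = 10 - 3 + 1 = 8 distinct levels.

The number of distinct spectral lines equals the number of ways to choose 2 of these m levels (each pair gives one possible emission transition):

Number of lines = m(m-1)/2 = 8×7/2 = 28

These correspond to all possible transitions between the 8 levels:
10 → 9, 10 → 8, 10 → 7, 10 → 6, 10 → 5, 10 → 4, 10 → 3, 9 → 8...

Each transition produces a photon with a unique energy (and thus wavelength). This count does not depend on Z.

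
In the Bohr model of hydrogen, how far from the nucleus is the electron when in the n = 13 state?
8.943095 nm (or 89.430948 Å)

The Bohr radius formula is:
r_n = n² a₀ / Z

where a₀ = 0.052917721 nm is the Bohr radius.

For H (Z = 1) at n = 13:
r_13 = 13² × 0.052917721 nm / 1
r_13 = 169 × 0.052917721 nm / 1
r_13 = 8.9430948 nm / 1
r_13 = 8.943095 nm

The electron orbits at approximately 8.943095 nm from the nucleus.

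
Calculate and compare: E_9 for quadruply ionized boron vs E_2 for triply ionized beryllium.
Be³⁺ at n = 2 (E = -54.42 eV)

Using E_n = -13.6057 Z² / n² eV:

B⁴⁺ (Z = 5) at n = 9:
E = -13.6057 × 5² / 9² = -13.6057 × 25 / 81 = -4.19929 eV

Be³⁺ (Z = 4) at n = 2:
E = -13.6057 × 4² / 2² = -13.6057 × 16 / 4 = -54.42280 eV

Since -54.42280 eV < -4.19929 eV,
Be³⁺ at n = 2 is more tightly bound (requires more energy to ionize).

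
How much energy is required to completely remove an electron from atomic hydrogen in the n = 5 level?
0.544228 eV

The ionization energy is the energy needed to remove the electron completely (n → ∞).

For hydrogen, E_n = -13.6057 eV / n².

At n = 5: E_5 = -13.6057 / 5² = -0.544228000 eV
At n = ∞: E_∞ = 0 eV

Ionization energy = E_∞ - E_5 = 0 - (-0.544228000) = 0.544228000 eV
Ionization energy ≈ 0.544228 eV

This is also called the binding energy of the electron in state n = 5.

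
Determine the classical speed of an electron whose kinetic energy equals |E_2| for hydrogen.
1.0938e+06 m/s (or 0.364868% of c)

The binding energy at n = 2 for hydrogen is:
E_2 = -13.6057/2² = -3.40142500 eV
|E_2| = 3.40142500 eV

Convert to Joules:
KE = 3.40142500 eV × (1.602177 × 10⁻¹⁹ J/eV) = 5.449685e-19 J

Using KE = ½mv²:
v = √(2·KE/m_e)
v = √(2 × 5.449685e-19 J / 9.10938 × 10⁻³¹ kg)
v = 1.0938e+06 m/s

This is approximately 0.364868% the speed of light.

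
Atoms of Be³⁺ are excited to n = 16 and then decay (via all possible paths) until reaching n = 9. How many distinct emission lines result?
28

The electron can occupy levels n = 9, 10, ..., 16 during de-excitation — that is m = 16 - 9 + 1 = 8 distinct levels.

The number of distinct spectral lines equals the number of ways to choose 2 of these m levels (each pair gives one possible emission transition):

Number of lines = m(m-1)/2 = 8×7/2 = 28

These correspond to all possible transitions between the 8 levels:
16 → 15, 16 → 14, 16 → 13, 16 → 12, 16 → 11, 16 → 10, 16 → 9, 15 → 14...

Each transition produces a photon with a unique energy (and thus wavelength). This count does not depend on Z.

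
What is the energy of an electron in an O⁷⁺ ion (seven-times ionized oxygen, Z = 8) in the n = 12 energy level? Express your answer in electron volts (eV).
-6.05 eV

The energy levels of a hydrogen-like atom are given by:
E_n = -13.6057 Z² / n² eV  (with Z = 8 for O⁷⁺)

For n = 12:
E_12 = -13.6057 × 8² / 12²
E_12 = -13.6057 × 64 / 144
E_12 = -6.05 eV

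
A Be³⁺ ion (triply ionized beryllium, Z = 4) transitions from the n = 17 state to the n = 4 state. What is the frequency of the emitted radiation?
3.108e+15 Hz

First, find the transition energy:
E_17 = -13.6057 × 4² / 17² = -0.75326 eV
E_4 = -13.6057 × 4² / 4² = -13.60570 eV
|ΔE| = |E_4 - E_17| = 12.85244 eV

Convert to Joules: E = 12.85244 eV × (1.602177 × 10⁻¹⁹ J/eV) = 2.05919e-18 J

Using E = hf:
f = E/h = 2.05919e-18 J / (6.62607 × 10⁻³⁴ J·s)
f = 3.108e+15 Hz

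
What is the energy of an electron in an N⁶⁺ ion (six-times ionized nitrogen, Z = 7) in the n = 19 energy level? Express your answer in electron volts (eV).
-1.847 eV

The energy levels of a hydrogen-like atom are given by:
E_n = -13.6057 Z² / n² eV  (with Z = 7 for N⁶⁺)

For n = 19:
E_19 = -13.6057 × 7² / 19²
E_19 = -13.6057 × 49 / 361
E_19 = -1.847 eV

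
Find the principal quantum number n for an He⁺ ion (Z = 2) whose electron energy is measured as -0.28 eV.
n = 14

The exact energy levels follow E_n = -13.6057 Z² / n² eV with Z = 2.

The measured value (-0.28 eV) is reported to only 2 significant figures, so we must test candidate n values and see which one matches to that precision.

Candidate energies:
  n = 12:  E = -13.6057 × 2² / 12² = -0.37794 eV
  n = 13:  E = -13.6057 × 2² / 13² = -0.32203 eV
  n = 14:  E = -13.6057 × 2² / 14² = -0.27767 eV  ← matches
  n = 15:  E = -13.6057 × 2² / 15² = -0.24188 eV
  n = 16:  E = -13.6057 × 2² / 16² = -0.21259 eV

Checking against the measurement of -0.28 eV (2 sig figs), only n = 14 agrees:
E_14 = -0.27767 eV, which rounds to -0.28 eV ✓

Therefore n = 14.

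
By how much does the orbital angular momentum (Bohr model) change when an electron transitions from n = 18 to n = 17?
1.05e-34 J·s (or 1ℏ)

In the Bohr model, L_n = nℏ where ℏ = 1.0546e-34 J·s.

L_18 = 18ℏ = 1.8983e-33 J·s
L_17 = 17ℏ = 1.7928e-33 J·s

ΔL = L_18 - L_17 = (18 - 17)ℏ = 1ℏ
ΔL = 1 × 1.0546e-34 J·s = 1.05e-34 J·s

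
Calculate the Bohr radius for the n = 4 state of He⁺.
0.4233 nm (or 4.2334 Å)

The Bohr radius formula is:
r_n = n² a₀ / Z

where a₀ = 0.0529177 nm is the Bohr radius.

For He⁺ (Z = 2) at n = 4:
r_4 = 4² × 0.0529177 nm / 2
r_4 = 16 × 0.0529177 nm / 2
r_4 = 0.84668 nm / 2
r_4 = 0.4233 nm

The electron orbits at approximately 0.4233 nm from the nucleus.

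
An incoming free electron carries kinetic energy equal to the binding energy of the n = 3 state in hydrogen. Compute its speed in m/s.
7.292e+05 m/s (or 0.243% of c)

The binding energy at n = 3 for hydrogen is:
E_3 = -13.6057/3² = -1.511744 eV
|E_3| = 1.511744 eV

Convert to Joules:
KE = 1.511744 eV × (1.602177 × 10⁻¹⁹ J/eV) = 2.42208e-19 J

Using KE = ½mv²:
v = √(2·KE/m_e)
v = √(2 × 2.42208e-19 J / 9.10938 × 10⁻³¹ kg)
v = 7.292e+05 m/s

This is approximately 0.243% the speed of light.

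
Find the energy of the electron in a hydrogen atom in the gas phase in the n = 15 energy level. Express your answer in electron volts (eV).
-0.06047 eV

The energy levels of a hydrogen-like atom are given by:
E_n = -13.6057 eV / n²

For n = 15:
E_15 = -13.6057 eV / 15²
E_15 = -13.6057 eV / 225
E_15 = -0.06047 eV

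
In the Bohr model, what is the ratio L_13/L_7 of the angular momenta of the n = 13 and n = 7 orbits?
1.86

In the Bohr model, L_n = nℏ, so the ratio is purely the ratio of quantum numbers:

L_13/L_7 = 13ℏ / 7ℏ = 13/7 = 1.86

The angular momentum scales linearly with n.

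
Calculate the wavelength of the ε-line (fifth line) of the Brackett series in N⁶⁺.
37.0801 nm

The lines of a series are numbered from the longest wavelength (smallest ΔE) outward; the fifth line is the transition from n = n_f + 5 to n_f.
The Brackett series has all transitions ending at n_f = 4.

For N⁶⁺ (Z = 7), the fifth line (ε-line) is the jump from n = 9 to n = 4:
E_9 = -13.6057 × 7² / 9² = -8.230609 eV
E_4 = -13.6057 × 7² / 4² = -41.667456 eV
ΔE = E_9 - E_4 = 33.436847 eV

λ = hc/E = 1239.84 eV·nm / 33.436847 eV
λ = 37.0801 nm

This is the ε-line of the Brackett series in N⁶⁺.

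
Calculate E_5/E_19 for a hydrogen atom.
14.4400

Using E_n = -13.6057 Z² / n² eV with Z = 1:

E_5 = -13.6057 / 5² = -13.6057 / 25 = -0.5442280000 eV
E_19 = -13.6057 / 19² = -13.6057 / 361 = -0.0376889197 eV

The ratio is:
E_5/E_19 = (-0.5442280000) / (-0.0376889197)
E_5/E_19 = (-13.6057/25) / (-13.6057/361)
E_5/E_19 = 361/25
E_5/E_19 = 14.4400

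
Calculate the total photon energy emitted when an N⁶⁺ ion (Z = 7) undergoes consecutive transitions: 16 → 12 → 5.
24.0630 eV

The energy levels of N⁶⁺ are E_n = -13.6057 × 7² / n² eV.

First transition (16 → 12):
ΔE₁ = |E_12 - E_16|
ΔE₁ = |-4.6297173611 - (-2.6042160156)| = 2.0255013 eV

Second transition (12 → 5):
ΔE₂ = |E_5 - E_12|
ΔE₂ = |-26.6671720000 - (-4.6297173611)| = 22.0374546 eV

Total energy released:
E_total = ΔE₁ + ΔE₂ = 2.0255013 + 22.0374546 = 24.0630 eV

Note: This equals the direct transition 16 → 5: 24.0630 eV ✓
Energy is conserved regardless of the path taken.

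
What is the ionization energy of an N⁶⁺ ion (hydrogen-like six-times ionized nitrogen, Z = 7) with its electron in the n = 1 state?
666.6793 eV

The ionization energy is the energy needed to remove the electron completely (n → ∞).

For a hydrogen-like ion with Z = 7, E_n = -13.6057 Z² / n² eV.

At n = 1: E_1 = -13.6057 × 7² / 1² = -666.6793000 eV
At n = ∞: E_∞ = 0 eV

Ionization energy = E_∞ - E_1 = 0 - (-666.6793000) = 666.6793000 eV
Ionization energy ≈ 666.6793 eV

This is also called the binding energy of the electron in state n = 1.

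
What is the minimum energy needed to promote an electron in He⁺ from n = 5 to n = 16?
1.964323 eV

The energy levels of a hydrogen-like atom are E_n = -13.6057 Z² eV / n².

Energy at n = 5: E_5 = -13.6057 × 2² / 5² = -2.176912000 eV
Energy at n = 16: E_16 = -13.6057 × 2² / 16² = -0.212589063 eV

The excitation energy is the difference:
ΔE = E_16 - E_5
ΔE = -0.212589063 - (-2.176912000)
ΔE = 1.964323 eV

Since this is positive, energy must be absorbed (photon absorption).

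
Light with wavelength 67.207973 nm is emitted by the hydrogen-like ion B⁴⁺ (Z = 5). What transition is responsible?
n = 11 → n = 4

First, find the photon energy from the wavelength (hc = 1239.84 eV·nm):
E = hc/λ = 1239.84 eV·nm / 67.207973 nm = 18.447811 eV

The energy levels of B⁴⁺ satisfy E_n = -13.6057 × 5² / n² eV, so an emission n_i → n_f releases
ΔE = 13.6057 × 5² × (1/n_f² − 1/n_i²) eV.

Setting ΔE equal to the photon energy:
1/n_f² − 1/n_i² = 18.447811 / (13.6057 × 5²) = 0.054235537

Since 1/n_i² must be positive, we need 1/n_f² > 0.054235537, i.e. n_f ≤ 4. For each allowed n_f, solve n_i = (1/n_f² − 0.054235537)^(−1/2) and check whether it is a whole number:
  n_f = 1: 1/n_i² = 1.000000000 − 0.054235537 = 0.945764463 → n_i = 1.028  (not an integer) ✗
  n_f = 2: 1/n_i² = 0.250000000 − 0.054235537 = 0.195764463 → n_i = 2.260  (not an integer) ✗
  n_f = 3: 1/n_i² = 0.111111111 − 0.054235537 = 0.056875574 → n_i = 4.193  (not an integer) ✗
  n_f = 4: 1/n_i² = 0.062500000 − 0.054235537 = 0.008264463 → n_i = 11.000  → integer, n_i = 11 ✓

Only n_f = 4 gives an integer upper level, n_i = 11.

The transition is from n = 11 to n = 4 (emission).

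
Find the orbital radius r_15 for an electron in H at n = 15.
11.9065 nm (or 119.0648 Å)

The Bohr radius formula is:
r_n = n² a₀ / Z

where a₀ = 0.0529177 nm is the Bohr radius.

For H (Z = 1) at n = 15:
r_15 = 15² × 0.0529177 nm / 1
r_15 = 225 × 0.0529177 nm / 1
r_15 = 11.90648 nm / 1
r_15 = 11.9065 nm

The electron orbits at approximately 11.9065 nm from the nucleus.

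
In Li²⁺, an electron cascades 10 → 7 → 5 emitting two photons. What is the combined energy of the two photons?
3.673539 eV

The energy levels of Li²⁺ are E_n = -13.6057 × 3² / n² eV.

First transition (10 → 7):
ΔE₁ = |E_7 - E_10|
ΔE₁ = |-2.499006122449 - (-1.224513000000)| = 1.274493122 eV

Second transition (7 → 5):
ΔE₂ = |E_5 - E_7|
ΔE₂ = |-4.898052000000 - (-2.499006122449)| = 2.399045878 eV

Total energy released:
E_total = ΔE₁ + ΔE₂ = 1.274493122 + 2.399045878 = 3.673539 eV

Note: This equals the direct transition 10 → 5: 3.673539 eV ✓
Energy is conserved regardless of the path taken.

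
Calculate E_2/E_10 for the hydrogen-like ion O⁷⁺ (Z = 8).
25.0000

Using E_n = -13.6057 Z² / n² eV with Z = 8:

E_2 = -13.6057 × 8² / 2² = -870.7648 / 4 = -217.6912000000 eV
E_10 = -13.6057 × 8² / 10² = -870.7648 / 100 = -8.7076480000 eV

The ratio is:
E_2/E_10 = (-217.6912000000) / (-8.7076480000)
E_2/E_10 = (-870.7648/4) / (-870.7648/100)
E_2/E_10 = 100/4
E_2/E_10 = 25.0000
(Note: the Z² factors cancel in the ratio.)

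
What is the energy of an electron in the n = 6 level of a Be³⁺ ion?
-6.047 eV

For hydrogen-like ions, the energy levels scale with Z²:
E_n = -13.6057 Z² / n² eV

For Be³⁺ (Z = 4) at n = 6:
E_6 = -13.6057 × 4² / 6²
E_6 = -13.6057 × 16 / 36
E_6 = -217.6912 / 36
E_6 = -6.047 eV

The energy is 16 times more negative than hydrogen at the same n due to the stronger nuclear charge.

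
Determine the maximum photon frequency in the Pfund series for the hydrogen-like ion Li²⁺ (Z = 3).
1.18e+15 Hz

The series limit corresponds to the transition from n = ∞ to n = 5.
This is the highest energy (shortest wavelength) transition in the Pfund series.

E_∞ = 0 eV
E_5 = -13.6057 × 3² / 5² = -4.89805200 eV

Energy at series limit:
ΔE = E_∞ - E_5 = 0 - (-4.89805200) = 4.89805200 eV
E = 4.89805200 eV × (1.602177 × 10⁻¹⁹ J/eV) = 7.8475e-19 J
f = E/h = 7.8475e-19 J / (6.62607 × 10⁻³⁴ J·s) = 1.18e+15 Hz

This energy equals the ionization energy from the n = 5 state of Li²⁺.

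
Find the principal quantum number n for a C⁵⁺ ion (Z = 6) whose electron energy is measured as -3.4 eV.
n = 12

The exact energy levels follow E_n = -13.6057 Z² / n² eV with Z = 6.

The measured value (-3.4 eV) is reported to only 2 significant figures, so we must test candidate n values and see which one matches to that precision.

Candidate energies:
  n = 10:  E = -13.6057 × 6² / 10² = -4.89805 eV
  n = 11:  E = -13.6057 × 6² / 11² = -4.04798 eV
  n = 12:  E = -13.6057 × 6² / 12² = -3.40143 eV  ← matches
  n = 13:  E = -13.6057 × 6² / 13² = -2.89826 eV
  n = 14:  E = -13.6057 × 6² / 14² = -2.49901 eV

Checking against the measurement of -3.4 eV (2 sig figs), only n = 12 agrees:
E_12 = -3.40143 eV, which rounds to -3.4 eV ✓

Therefore n = 12.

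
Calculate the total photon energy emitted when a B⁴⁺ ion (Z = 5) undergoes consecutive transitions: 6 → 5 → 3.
28.34521 eV

The energy levels of B⁴⁺ are E_n = -13.6057 × 5² / n² eV.

First transition (6 → 5):
ΔE₁ = |E_5 - E_6|
ΔE₁ = |-13.60570000000 - (-9.44840277778)| = 4.15729722 eV

Second transition (5 → 3):
ΔE₂ = |E_3 - E_5|
ΔE₂ = |-37.79361111111 - (-13.60570000000)| = 24.18791111 eV

Total energy released:
E_total = ΔE₁ + ΔE₂ = 4.15729722 + 24.18791111 = 28.34521 eV

Note: This equals the direct transition 6 → 3: 28.34521 eV ✓
Energy is conserved regardless of the path taken.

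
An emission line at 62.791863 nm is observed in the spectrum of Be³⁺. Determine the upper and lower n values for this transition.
n = 7 → n = 3

First, find the photon energy from the wavelength (hc = 1239.84 eV·nm):
E = hc/λ = 1239.84 eV·nm / 62.791863 nm = 19.745234 eV

The energy levels of Be³⁺ satisfy E_n = -13.6057 × 4² / n² eV, so an emission n_i → n_f releases
ΔE = 13.6057 × 4² × (1/n_f² − 1/n_i²) eV.

Setting ΔE equal to the photon energy:
1/n_f² − 1/n_i² = 19.745234 / (13.6057 × 4²) = 0.090702950

Since 1/n_i² must be positive, we need 1/n_f² > 0.090702950, i.e. n_f ≤ 3. For each allowed n_f, solve n_i = (1/n_f² − 0.090702950)^(−1/2) and check whether it is a whole number:
  n_f = 1: 1/n_i² = 1.000000000 − 0.090702950 = 0.909297050 → n_i = 1.049  (not an integer) ✗
  n_f = 2: 1/n_i² = 0.250000000 − 0.090702950 = 0.159297050 → n_i = 2.506  (not an integer) ✗
  n_f = 3: 1/n_i² = 0.111111111 − 0.090702950 = 0.020408161 → n_i = 7.000  → integer, n_i = 7 ✓

Only n_f = 3 gives an integer upper level, n_i = 7.

The transition is from n = 7 to n = 3 (emission).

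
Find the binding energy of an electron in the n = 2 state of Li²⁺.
30.613 eV

The ionization energy is the energy needed to remove the electron completely (n → ∞).

For a hydrogen-like ion with Z = 3, E_n = -13.6057 Z² / n² eV.

At n = 2: E_2 = -13.6057 × 3² / 2² = -30.612825 eV
At n = ∞: E_∞ = 0 eV

Ionization energy = E_∞ - E_2 = 0 - (-30.612825) = 30.612825 eV
Ionization energy ≈ 30.613 eV

This is also called the binding energy of the electron in state n = 2.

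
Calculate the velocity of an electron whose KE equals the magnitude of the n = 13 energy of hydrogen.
1.6828e+05 m/s (or 0.056134% of c)

The binding energy at n = 13 for hydrogen is:
E_13 = -13.6057/13² = -0.080507101 eV
|E_13| = 0.080507101 eV

Convert to Joules:
KE = 0.080507101 eV × (1.602177 × 10⁻¹⁹ J/eV) = 1.289866e-20 J

Using KE = ½mv²:
v = √(2·KE/m_e)
v = √(2 × 1.289866e-20 J / 9.10938 × 10⁻³¹ kg)
v = 1.6828e+05 m/s

This is approximately 0.056134% the speed of light.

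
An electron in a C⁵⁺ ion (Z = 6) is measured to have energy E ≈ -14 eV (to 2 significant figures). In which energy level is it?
n = 6

The exact energy levels follow E_n = -13.6057 Z² / n² eV with Z = 6.

The measured value (-14 eV) is reported to only 2 significant figures, so we must test candidate n values and see which one matches to that precision.

Candidate energies:
  n = 4:  E = -13.6057 × 6² / 4² = -30.61283 eV
  n = 5:  E = -13.6057 × 6² / 5² = -19.59221 eV
  n = 6:  E = -13.6057 × 6² / 6² = -13.60570 eV  ← matches
  n = 7:  E = -13.6057 × 6² / 7² = -9.99602 eV
  n = 8:  E = -13.6057 × 6² / 8² = -7.65321 eV

Checking against the measurement of -14 eV (2 sig figs), only n = 6 agrees:
E_6 = -13.60570 eV, which rounds to -14 eV ✓

Therefore n = 6.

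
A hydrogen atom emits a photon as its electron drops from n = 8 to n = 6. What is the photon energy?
0.17 eV

The energy levels are E_n = -13.6057 eV / n².

Energy at n = 8: E_8 = -13.6057 / 8² = -0.21259 eV
Energy at n = 6: E_6 = -13.6057 / 6² = -0.37794 eV

For emission (electron falling to lower state), the photon energy is:
E_photon = E_8 - E_6 = |-0.21259 - (-0.37794)|
E_photon = 0.17 eV

This energy is carried away by the emitted photon.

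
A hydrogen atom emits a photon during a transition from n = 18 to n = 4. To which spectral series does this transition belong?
Brackett series

The spectral series in hydrogen are named based on the final (lower) energy level:
- Lyman series: n_final = 1 (ultraviolet)
- Balmer series: n_final = 2 (visible/near-UV)
- Paschen series: n_final = 3 (infrared)
- Brackett series: n_final = 4 (infrared)
- Pfund series: n_final = 5 (far infrared)

Since this transition ends at n = 4, it belongs to the Brackett series.

For reference, this 18 → 4 line has photon energy
ΔE = 13.6057 eV × (1/4² - 1/18²) = 0.80836334877 eV,
corresponding to wavelength λ = hc/ΔE = 1239.84 eV·nm / 0.80836334877 eV = 1533.76573 nm in the infrared region.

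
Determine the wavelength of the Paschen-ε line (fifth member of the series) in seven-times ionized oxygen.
14.911611 nm

The lines of a series are numbered from the longest wavelength (smallest ΔE) outward; the fifth line is the transition from n = n_f + 5 to n_f.
The Paschen series has all transitions ending at n_f = 3.

For O⁷⁺ (Z = 8), the fifth line (ε-line) is the jump from n = 8 to n = 3:
E_8 = -13.6057 × 8² / 8² = -13.60570000 eV
E_3 = -13.6057 × 8² / 3² = -96.75164444 eV
ΔE = E_8 - E_3 = 83.14594444 eV

λ = hc/E = 1239.84 eV·nm / 83.14594444 eV
λ = 14.911611 nm

This is the ε-line of the Paschen series in O⁷⁺.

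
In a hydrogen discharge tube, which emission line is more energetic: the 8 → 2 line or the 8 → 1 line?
8 → 1

Calculate the energy for each transition:

Transition 8 → 2:
ΔE₁ = |E_2 - E_8| = |-13.6057/2² - (-13.6057/8²)|
ΔE₁ = |-3.4014250000 - (-0.2125890625)| = 3.1888359 eV

Transition 8 → 1:
ΔE₂ = |E_1 - E_8| = |-13.6057/1² - (-13.6057/8²)|
ΔE₂ = |-13.6057000000 - (-0.2125890625)| = 13.3931109 eV

Since 13.3931109 eV > 3.1888359 eV, the transition 8 → 1 emits the more energetic photon.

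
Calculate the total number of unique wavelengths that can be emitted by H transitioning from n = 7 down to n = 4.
6

The electron can occupy levels n = 4, 5, ..., 7 during de-excitation — that is m = 7 - 4 + 1 = 4 distinct levels.

The number of distinct spectral lines equals the number of ways to choose 2 of these m levels (each pair gives one possible emission transition):

Number of lines = m(m-1)/2 = 4×3/2 = 6

These correspond to all possible transitions between the 4 levels:
7 → 6, 7 → 5, 7 → 4, 6 → 5, 6 → 4, 5 → 4

Each transition produces a photon with a unique energy (and thus wavelength). This count does not depend on Z.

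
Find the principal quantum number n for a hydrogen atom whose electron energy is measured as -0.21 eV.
n = 8

The exact energy levels follow E_n = -13.6057 eV / n².

The measured value (-0.21 eV) is reported to only 2 significant figures, so we must test candidate n values and see which one matches to that precision.

Candidate energies:
  n = 6:  E = -13.6057/6² = -0.37794 eV
  n = 7:  E = -13.6057/7² = -0.27767 eV
  n = 8:  E = -13.6057/8² = -0.21259 eV  ← matches
  n = 9:  E = -13.6057/9² = -0.16797 eV
  n = 10:  E = -13.6057/10² = -0.13606 eV

Checking against the measurement of -0.21 eV (2 sig figs), only n = 8 agrees:
E_8 = -0.21259 eV, which rounds to -0.21 eV ✓

Therefore n = 8.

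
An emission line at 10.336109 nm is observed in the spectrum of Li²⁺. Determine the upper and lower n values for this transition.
n = 7 → n = 1

First, find the photon energy from the wavelength (hc = 1239.84 eV·nm):
E = hc/λ = 1239.84 eV·nm / 10.336109 nm = 119.95230 eV

The energy levels of Li²⁺ satisfy E_n = -13.6057 × 3² / n² eV, so an emission n_i → n_f releases
ΔE = 13.6057 × 3² × (1/n_f² − 1/n_i²) eV.

Setting ΔE equal to the photon energy:
1/n_f² − 1/n_i² = 119.95230 / (13.6057 × 3²) = 0.97959189

Since 1/n_i² must be positive, we need 1/n_f² > 0.97959189, i.e. n_f ≤ 1. For each allowed n_f, solve n_i = (1/n_f² − 0.97959189)^(−1/2) and check whether it is a whole number:
  n_f = 1: 1/n_i² = 1.00000000 − 0.97959189 = 0.02040811 → n_i = 7.000  → integer, n_i = 7 ✓

Only n_f = 1 gives an integer upper level, n_i = 7.

The transition is from n = 7 to n = 1 (emission).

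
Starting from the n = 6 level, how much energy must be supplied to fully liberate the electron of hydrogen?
0.37794 eV

The ionization energy is the energy needed to remove the electron completely (n → ∞).

For hydrogen, E_n = -13.6057 eV / n².

At n = 6: E_6 = -13.6057 / 6² = -0.37793611 eV
At n = ∞: E_∞ = 0 eV

Ionization energy = E_∞ - E_6 = 0 - (-0.37793611) = 0.37793611 eV
Ionization energy ≈ 0.37794 eV

This is also called the binding energy of the electron in state n = 6.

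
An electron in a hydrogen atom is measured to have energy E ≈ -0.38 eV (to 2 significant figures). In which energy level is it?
n = 6

The exact energy levels follow E_n = -13.6057 eV / n².

The measured value (-0.38 eV) is reported to only 2 significant figures, so we must test candidate n values and see which one matches to that precision.

Candidate energies:
  n = 4:  E = -13.6057/4² = -0.85036 eV
  n = 5:  E = -13.6057/5² = -0.54423 eV
  n = 6:  E = -13.6057/6² = -0.37794 eV  ← matches
  n = 7:  E = -13.6057/7² = -0.27767 eV
  n = 8:  E = -13.6057/8² = -0.21259 eV

Checking against the measurement of -0.38 eV (2 sig figs), only n = 6 agrees:
E_6 = -0.37794 eV, which rounds to -0.38 eV ✓

Therefore n = 6.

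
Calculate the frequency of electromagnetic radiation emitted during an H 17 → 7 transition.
5.576e+13 Hz

First, find the transition energy:
E_17 = -13.6057 / 17² = -0.0470785 eV
E_7 = -13.6057 / 7² = -0.2776673 eV
|ΔE| = |E_7 - E_17| = 0.2305888 eV

Convert to Joules: E = 0.2305888 eV × (1.602177 × 10⁻¹⁹ J/eV) = 3.69444e-20 J

Using E = hf:
f = E/h = 3.69444e-20 J / (6.62607 × 10⁻³⁴ J·s)
f = 5.576e+13 Hz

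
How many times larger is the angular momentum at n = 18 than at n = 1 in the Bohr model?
18.0000

In the Bohr model, L_n = nℏ, so the ratio is purely the ratio of quantum numbers:

L_18/L_1 = 18ℏ / 1ℏ = 18/1 = 18.0000

The angular momentum scales linearly with n.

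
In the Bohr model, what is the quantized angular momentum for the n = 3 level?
3.16e-34 J·s (or 3ℏ)

In the Bohr model, angular momentum is quantized:
L = nℏ

where ℏ = h/(2π) = 1.0546e-34 J·s

For n = 3:
L = 3 × 1.0546e-34 J·s
L = 3.16e-34 J·s

This can also be written as L = 3ℏ.
The angular momentum is an integer multiple of the reduced Planck constant.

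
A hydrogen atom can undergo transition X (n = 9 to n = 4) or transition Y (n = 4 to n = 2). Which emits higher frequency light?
4 → 2

Calculate the energy for each transition:

Transition 9 → 4:
ΔE₁ = |E_4 - E_9| = |-13.6057/4² - (-13.6057/9²)|
ΔE₁ = |-0.85035625000 - (-0.16797160494)| = 0.68238465 eV

Transition 4 → 2:
ΔE₂ = |E_2 - E_4| = |-13.6057/2² - (-13.6057/4²)|
ΔE₂ = |-3.40142500000 - (-0.85035625000)| = 2.55106875 eV

Since 2.55106875 eV > 0.68238465 eV, the transition 4 → 2 emits the more energetic photon.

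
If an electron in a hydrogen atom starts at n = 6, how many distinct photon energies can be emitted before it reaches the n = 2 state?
10

The electron can occupy levels n = 2, 3, ..., 6 during de-excitation — that is m = 6 - 2 + 1 = 5 distinct levels.

The number of distinct spectral lines equals the number of ways to choose 2 of these m levels (each pair gives one possible emission transition):

Number of lines = m(m-1)/2 = 5×4/2 = 10

These correspond to all possible transitions between the 5 levels:
6 → 5, 6 → 4, 6 → 3, 6 → 2, 5 → 4, 5 → 3, 5 → 2, 4 → 3...

Each transition produces a photon with a unique energy (and thus wavelength). This count does not depend on Z.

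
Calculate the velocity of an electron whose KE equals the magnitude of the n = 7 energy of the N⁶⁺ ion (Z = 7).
2.188e+06 m/s (or 0.7297% of c)

The binding energy at n = 7 for N⁶⁺ is:
E_7 = -13.6057 × 7²/7² = -13.605700 eV
|E_7| = 13.605700 eV

Convert to Joules:
KE = 13.605700 eV × (1.602177 × 10⁻¹⁹ J/eV) = 2.17987e-18 J

Using KE = ½mv²:
v = √(2·KE/m_e)
v = √(2 × 2.17987e-18 J / 9.10938 × 10⁻³¹ kg)
v = 2.188e+06 m/s

This is approximately 0.7297% the speed of light.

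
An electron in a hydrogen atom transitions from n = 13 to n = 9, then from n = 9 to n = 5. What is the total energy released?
0.46 eV

The energy levels of hydrogen are E_n = -13.6057 / n² eV.

First transition (13 → 9):
ΔE₁ = |E_9 - E_13|
ΔE₁ = |-0.16797160 - (-0.08050710)| = 0.08746 eV

Second transition (9 → 5):
ΔE₂ = |E_5 - E_9|
ΔE₂ = |-0.54422800 - (-0.16797160)| = 0.37626 eV

Total energy released:
E_total = ΔE₁ + ΔE₂ = 0.08746 + 0.37626 = 0.46 eV

Note: This equals the direct transition 13 → 5: 0.46 eV ✓
Energy is conserved regardless of the path taken.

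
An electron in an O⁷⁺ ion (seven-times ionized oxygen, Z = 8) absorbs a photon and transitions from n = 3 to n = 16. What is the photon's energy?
93.35022 eV

The energy levels of a hydrogen-like atom are E_n = -13.6057 Z² eV / n².

Energy at n = 3: E_3 = -13.6057 × 8² / 3² = -96.75164444 eV
Energy at n = 16: E_16 = -13.6057 × 8² / 16² = -3.40142500 eV

The excitation energy is the difference:
ΔE = E_16 - E_3
ΔE = -3.40142500 - (-96.75164444)
ΔE = 93.35022 eV

Since this is positive, energy must be absorbed (photon absorption).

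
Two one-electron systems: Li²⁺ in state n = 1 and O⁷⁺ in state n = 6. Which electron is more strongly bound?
Li²⁺ at n = 1 (E = -122.45130 eV)

Using E_n = -13.6057 Z² / n² eV:

Li²⁺ (Z = 3) at n = 1:
E = -13.6057 × 3² / 1² = -13.6057 × 9 / 1 = -122.45130000 eV

O⁷⁺ (Z = 8) at n = 6:
E = -13.6057 × 8² / 6² = -13.6057 × 64 / 36 = -24.18791111 eV

Since -122.45130000 eV < -24.18791111 eV,
Li²⁺ at n = 1 is more tightly bound (requires more energy to ionize).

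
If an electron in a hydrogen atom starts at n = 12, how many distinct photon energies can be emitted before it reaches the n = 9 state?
6

The electron can occupy levels n = 9, 10, ..., 12 during de-excitation — that is m = 12 - 9 + 1 = 4 distinct levels.

The number of distinct spectral lines equals the number of ways to choose 2 of these m levels (each pair gives one possible emission transition):

Number of lines = m(m-1)/2 = 4×3/2 = 6

These correspond to all possible transitions between the 4 levels:
12 → 11, 12 → 10, 12 → 9, 11 → 10, 11 → 9, 10 → 9

Each transition produces a photon with a unique energy (and thus wavelength). This count does not depend on Z.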